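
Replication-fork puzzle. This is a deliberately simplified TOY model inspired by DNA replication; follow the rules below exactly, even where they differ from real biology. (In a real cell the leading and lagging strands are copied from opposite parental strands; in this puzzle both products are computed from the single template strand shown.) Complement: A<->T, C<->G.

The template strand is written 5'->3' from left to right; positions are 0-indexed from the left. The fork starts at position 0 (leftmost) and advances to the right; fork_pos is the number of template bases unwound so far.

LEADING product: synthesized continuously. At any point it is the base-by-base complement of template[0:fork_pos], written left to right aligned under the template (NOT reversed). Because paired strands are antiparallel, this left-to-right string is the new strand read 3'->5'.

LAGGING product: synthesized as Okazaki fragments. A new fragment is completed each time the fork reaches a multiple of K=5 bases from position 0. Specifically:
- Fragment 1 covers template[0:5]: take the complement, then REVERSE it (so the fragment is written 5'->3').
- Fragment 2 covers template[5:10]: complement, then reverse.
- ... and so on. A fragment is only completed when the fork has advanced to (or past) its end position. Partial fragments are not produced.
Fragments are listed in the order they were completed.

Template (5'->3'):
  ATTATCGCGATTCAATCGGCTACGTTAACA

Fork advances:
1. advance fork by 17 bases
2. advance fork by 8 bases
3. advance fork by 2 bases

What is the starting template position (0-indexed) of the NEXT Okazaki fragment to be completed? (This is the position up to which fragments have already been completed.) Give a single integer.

Step 1: advance 17 -> fork_pos = 0 + 17 = 17. Reached multiple(s) of 5: 5, 10, 15 -> fragments 1-3 completed (3 total).
Step 2: advance 8 -> fork_pos = 17 + 8 = 25. Reached multiple(s) of 5: 20, 25 -> fragments 4-5 completed (5 total).
Step 3: advance 2 -> fork_pos = 25 + 2 = 27. Next multiple of 5 is 30 (not reached); still 5 fragment(s).
5 fragment(s) completed, covering template[0:25] (5 x 5 = 25). The next fragment, fragment 6, covers template[25:30], so it starts at position 25.

Answer: 25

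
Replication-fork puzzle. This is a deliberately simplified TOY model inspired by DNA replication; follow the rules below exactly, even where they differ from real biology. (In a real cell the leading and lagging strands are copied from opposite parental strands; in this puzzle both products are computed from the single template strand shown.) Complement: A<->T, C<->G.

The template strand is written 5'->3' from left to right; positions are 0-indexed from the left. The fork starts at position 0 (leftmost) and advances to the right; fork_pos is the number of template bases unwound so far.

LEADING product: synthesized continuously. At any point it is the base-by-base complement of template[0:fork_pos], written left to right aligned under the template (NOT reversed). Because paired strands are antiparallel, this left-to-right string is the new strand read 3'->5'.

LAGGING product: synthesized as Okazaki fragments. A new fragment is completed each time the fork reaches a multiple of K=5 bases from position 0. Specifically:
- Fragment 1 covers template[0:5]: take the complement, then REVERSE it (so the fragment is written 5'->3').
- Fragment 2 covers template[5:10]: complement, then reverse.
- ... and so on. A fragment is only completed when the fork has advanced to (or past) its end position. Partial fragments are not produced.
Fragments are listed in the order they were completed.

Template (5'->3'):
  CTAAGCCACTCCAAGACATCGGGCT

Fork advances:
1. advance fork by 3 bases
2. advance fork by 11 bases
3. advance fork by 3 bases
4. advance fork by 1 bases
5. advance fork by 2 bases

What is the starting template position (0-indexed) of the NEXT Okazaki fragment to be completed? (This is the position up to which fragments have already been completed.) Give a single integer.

Answer: 20

Derivation:
Step 1: advance 3 -> fork_pos = 0 + 3 = 3. Next multiple of 5 is 5 (not reached); still 0 fragment(s).
Step 2: advance 11 -> fork_pos = 3 + 11 = 14. Reached multiple(s) of 5: 5, 10 -> fragments 1-2 completed (2 total).
Step 3: advance 3 -> fork_pos = 14 + 3 = 17. Reached multiple(s) of 5: 15 -> fragment 3 completed (3 total).
Step 4: advance 1 -> fork_pos = 17 + 1 = 18. Next multiple of 5 is 20 (not reached); still 3 fragment(s).
Step 5: advance 2 -> fork_pos = 18 + 2 = 20. Reached multiple(s) of 5: 20 -> fragment 4 completed (4 total).
4 fragment(s) completed, covering template[0:20] (4 x 5 = 20). The next fragment, fragment 5, covers template[20:25], so it starts at position 20.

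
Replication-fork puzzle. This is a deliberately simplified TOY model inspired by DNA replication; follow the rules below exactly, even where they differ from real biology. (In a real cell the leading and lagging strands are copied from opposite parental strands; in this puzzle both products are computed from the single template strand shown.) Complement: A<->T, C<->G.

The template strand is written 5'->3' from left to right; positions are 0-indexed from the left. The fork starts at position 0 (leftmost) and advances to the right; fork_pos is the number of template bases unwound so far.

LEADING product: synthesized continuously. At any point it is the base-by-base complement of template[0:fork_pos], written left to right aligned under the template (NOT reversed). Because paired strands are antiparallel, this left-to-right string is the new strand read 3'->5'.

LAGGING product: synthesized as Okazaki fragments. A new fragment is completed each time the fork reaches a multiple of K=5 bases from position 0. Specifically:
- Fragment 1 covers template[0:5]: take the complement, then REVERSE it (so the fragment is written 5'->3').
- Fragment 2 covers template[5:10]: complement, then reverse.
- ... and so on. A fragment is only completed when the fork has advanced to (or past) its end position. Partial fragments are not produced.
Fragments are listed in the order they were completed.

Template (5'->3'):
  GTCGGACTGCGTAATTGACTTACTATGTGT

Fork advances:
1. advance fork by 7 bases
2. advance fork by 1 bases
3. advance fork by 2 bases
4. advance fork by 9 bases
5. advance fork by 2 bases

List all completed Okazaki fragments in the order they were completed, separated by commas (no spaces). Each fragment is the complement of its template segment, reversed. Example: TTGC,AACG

Answer: CCGAC,GCAGT,ATTAC,AGTCA

Derivation:
Step 1: advance 7 -> fork_pos = 0 + 7 = 7. Reached multiple(s) of 5: 5 -> fragment 1 completed (1 total).
Step 2: advance 1 -> fork_pos = 7 + 1 = 8. Next multiple of 5 is 10 (not reached); still 1 fragment(s).
Step 3: advance 2 -> fork_pos = 8 + 2 = 10. Reached multiple(s) of 5: 10 -> fragment 2 completed (2 total).
Step 4: advance 9 -> fork_pos = 10 + 9 = 19. Reached multiple(s) of 5: 15 -> fragment 3 completed (3 total).
Step 5: advance 2 -> fork_pos = 19 + 2 = 21. Reached multiple(s) of 5: 20 -> fragment 4 completed (4 total).
Final fork_pos = 21, so 4 fragment(s) are complete. Build each: template segment -> complement -> reverse.
Fragment 1: template[0:5] = GTCGG -> complement CAGCC -> reversed CCGAC
Fragment 2: template[5:10] = ACTGC -> complement TGACG -> reversed GCAGT
Fragment 3: template[10:15] = GTAAT -> complement CATTA -> reversed ATTAC
Fragment 4: template[15:20] = TGACT -> complement ACTGA -> reversed AGTCA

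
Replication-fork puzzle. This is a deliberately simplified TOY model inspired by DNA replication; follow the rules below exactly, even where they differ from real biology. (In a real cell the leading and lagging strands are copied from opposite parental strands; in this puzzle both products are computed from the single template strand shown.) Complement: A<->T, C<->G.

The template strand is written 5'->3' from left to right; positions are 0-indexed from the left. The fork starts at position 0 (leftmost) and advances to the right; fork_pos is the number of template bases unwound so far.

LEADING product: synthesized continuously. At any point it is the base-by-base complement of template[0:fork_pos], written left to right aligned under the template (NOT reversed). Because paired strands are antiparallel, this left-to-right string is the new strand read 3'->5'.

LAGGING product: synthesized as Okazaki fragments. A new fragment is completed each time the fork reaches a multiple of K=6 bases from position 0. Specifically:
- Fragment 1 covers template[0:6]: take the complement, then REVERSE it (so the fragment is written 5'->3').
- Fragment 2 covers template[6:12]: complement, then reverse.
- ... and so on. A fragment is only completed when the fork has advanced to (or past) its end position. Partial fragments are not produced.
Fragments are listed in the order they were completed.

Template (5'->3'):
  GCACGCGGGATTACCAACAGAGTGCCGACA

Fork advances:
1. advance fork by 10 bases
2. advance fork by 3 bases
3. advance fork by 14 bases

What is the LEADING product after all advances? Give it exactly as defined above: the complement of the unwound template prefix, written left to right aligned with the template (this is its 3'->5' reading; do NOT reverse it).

Answer: CGTGCGCCCTAATGGTTGTCTCACGGC

Derivation:
Step 1: advance 10 -> fork_pos = 0 + 10 = 10.
Step 2: advance 3 -> fork_pos = 10 + 3 = 13.
Step 3: advance 14 -> fork_pos = 13 + 14 = 27.
Unwound prefix: template[0:27] = GCACGCGGGATTACCAACAGAGTGCCG
Complement it base by base (A<->T, C<->G), keeping left-to-right order:
  [0:5] GCACG -> CGTGC
  [5:10] CGGGA -> GCCCT
  [10:15] TTACC -> AATGG
  [15:20] AACAG -> TTGTC
  [20:25] AGTGC -> TCACG
  [25:27] CG -> GC
Concatenate: CGTGCGCCCTAATGGTTGTCTCACGGC (length 27; written aligned with the template, i.e. 3'->5').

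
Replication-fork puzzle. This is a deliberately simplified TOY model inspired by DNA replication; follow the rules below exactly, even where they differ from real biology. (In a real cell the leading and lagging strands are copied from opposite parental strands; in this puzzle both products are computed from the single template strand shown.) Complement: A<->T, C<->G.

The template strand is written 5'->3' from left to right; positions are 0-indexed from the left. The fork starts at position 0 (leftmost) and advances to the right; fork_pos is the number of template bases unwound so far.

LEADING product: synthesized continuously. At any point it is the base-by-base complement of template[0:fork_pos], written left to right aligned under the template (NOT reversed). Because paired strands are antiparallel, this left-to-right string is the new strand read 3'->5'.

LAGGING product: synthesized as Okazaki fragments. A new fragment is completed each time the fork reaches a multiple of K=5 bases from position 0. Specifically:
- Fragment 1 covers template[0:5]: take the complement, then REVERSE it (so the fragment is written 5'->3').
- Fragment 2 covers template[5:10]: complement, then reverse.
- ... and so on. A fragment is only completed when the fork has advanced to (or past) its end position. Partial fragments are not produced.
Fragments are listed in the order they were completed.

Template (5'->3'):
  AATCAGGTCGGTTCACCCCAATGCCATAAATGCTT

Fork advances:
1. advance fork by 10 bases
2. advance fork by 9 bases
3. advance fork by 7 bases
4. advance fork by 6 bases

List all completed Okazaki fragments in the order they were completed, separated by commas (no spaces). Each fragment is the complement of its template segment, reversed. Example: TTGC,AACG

Step 1: advance 10 -> fork_pos = 0 + 10 = 10. Reached multiple(s) of 5: 5, 10 -> fragments 1-2 completed (2 total).
Step 2: advance 9 -> fork_pos = 10 + 9 = 19. Reached multiple(s) of 5: 15 -> fragment 3 completed (3 total).
Step 3: advance 7 -> fork_pos = 19 + 7 = 26. Reached multiple(s) of 5: 20, 25 -> fragments 4-5 completed (5 total).
Step 4: advance 6 -> fork_pos = 26 + 6 = 32. Reached multiple(s) of 5: 30 -> fragment 6 completed (6 total).
Final fork_pos = 32, so 6 fragment(s) are complete. Build each: template segment -> complement -> reverse.
Fragment 1: template[0:5] = AATCA -> complement TTAGT -> reversed TGATT
Fragment 2: template[5:10] = GGTCG -> complement CCAGC -> reversed CGACC
Fragment 3: template[10:15] = GTTCA -> complement CAAGT -> reversed TGAAC
Fragment 4: template[15:20] = CCCCA -> complement GGGGT -> reversed TGGGG
Fragment 5: template[20:25] = ATGCC -> complement TACGG -> reversed GGCAT
Fragment 6: template[25:30] = ATAAA -> complement TATTT -> reversed TTTAT

Answer: TGATT,CGACC,TGAAC,TGGGG,GGCAT,TTTAT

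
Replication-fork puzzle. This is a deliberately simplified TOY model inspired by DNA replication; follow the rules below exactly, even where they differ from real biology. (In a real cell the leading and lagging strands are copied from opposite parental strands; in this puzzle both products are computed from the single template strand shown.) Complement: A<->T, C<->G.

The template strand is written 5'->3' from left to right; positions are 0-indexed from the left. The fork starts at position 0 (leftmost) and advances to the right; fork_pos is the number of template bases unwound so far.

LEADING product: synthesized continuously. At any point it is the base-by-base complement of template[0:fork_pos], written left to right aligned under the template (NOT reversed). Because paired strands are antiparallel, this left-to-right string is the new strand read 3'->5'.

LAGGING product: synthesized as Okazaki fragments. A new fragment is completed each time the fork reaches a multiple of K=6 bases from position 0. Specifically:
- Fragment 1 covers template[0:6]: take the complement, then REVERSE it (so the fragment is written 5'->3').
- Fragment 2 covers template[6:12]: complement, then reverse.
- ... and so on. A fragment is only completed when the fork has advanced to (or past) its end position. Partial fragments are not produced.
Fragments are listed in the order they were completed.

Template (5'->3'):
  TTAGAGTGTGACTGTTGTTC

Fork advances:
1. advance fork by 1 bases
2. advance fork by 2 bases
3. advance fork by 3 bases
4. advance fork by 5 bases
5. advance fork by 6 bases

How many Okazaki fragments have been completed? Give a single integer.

Answer: 2

Derivation:
Step 1: advance 1 -> fork_pos = 0 + 1 = 1. Next multiple of 6 is 6 (not reached); still 0 fragment(s).
Step 2: advance 2 -> fork_pos = 1 + 2 = 3. Next multiple of 6 is 6 (not reached); still 0 fragment(s).
Step 3: advance 3 -> fork_pos = 3 + 3 = 6. Reached multiple(s) of 6: 6 -> fragment 1 completed (1 total).
Step 4: advance 5 -> fork_pos = 6 + 5 = 11. Next multiple of 6 is 12 (not reached); still 1 fragment(s).
Step 5: advance 6 -> fork_pos = 11 + 6 = 17. Reached multiple(s) of 6: 12 -> fragment 2 completed (2 total).
Check: final fork_pos = 17; the multiples of 6 that are <= 17 are 6..12 -> 17 // 6 = 2 completed fragment(s).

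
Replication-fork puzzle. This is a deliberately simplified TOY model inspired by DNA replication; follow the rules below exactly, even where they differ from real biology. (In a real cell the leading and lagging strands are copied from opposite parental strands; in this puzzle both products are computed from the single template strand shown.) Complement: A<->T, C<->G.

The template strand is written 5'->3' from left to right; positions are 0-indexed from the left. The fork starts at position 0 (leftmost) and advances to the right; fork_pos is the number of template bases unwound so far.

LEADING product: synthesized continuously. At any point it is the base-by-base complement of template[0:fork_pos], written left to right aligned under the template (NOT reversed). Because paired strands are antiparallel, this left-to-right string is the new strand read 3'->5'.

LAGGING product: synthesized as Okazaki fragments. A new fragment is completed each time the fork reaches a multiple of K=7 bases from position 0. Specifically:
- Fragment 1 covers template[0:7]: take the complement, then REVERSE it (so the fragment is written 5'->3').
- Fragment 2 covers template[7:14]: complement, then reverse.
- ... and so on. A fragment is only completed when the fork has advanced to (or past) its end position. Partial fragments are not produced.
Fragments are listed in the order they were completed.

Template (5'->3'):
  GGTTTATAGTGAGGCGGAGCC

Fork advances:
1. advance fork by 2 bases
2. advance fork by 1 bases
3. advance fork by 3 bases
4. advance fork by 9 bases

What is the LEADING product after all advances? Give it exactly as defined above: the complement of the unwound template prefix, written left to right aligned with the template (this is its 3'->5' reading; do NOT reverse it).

Step 1: advance 2 -> fork_pos = 0 + 2 = 2.
Step 2: advance 1 -> fork_pos = 2 + 1 = 3.
Step 3: advance 3 -> fork_pos = 3 + 3 = 6.
Step 4: advance 9 -> fork_pos = 6 + 9 = 15.
Unwound prefix: template[0:15] = GGTTTATAGTGAGGC
Complement it base by base (A<->T, C<->G), keeping left-to-right order:
  [0:5] GGTTT -> CCAAA
  [5:10] ATAGT -> TATCA
  [10:15] GAGGC -> CTCCG
Concatenate: CCAAATATCACTCCG (length 15; written aligned with the template, i.e. 3'->5').

Answer: CCAAATATCACTCCG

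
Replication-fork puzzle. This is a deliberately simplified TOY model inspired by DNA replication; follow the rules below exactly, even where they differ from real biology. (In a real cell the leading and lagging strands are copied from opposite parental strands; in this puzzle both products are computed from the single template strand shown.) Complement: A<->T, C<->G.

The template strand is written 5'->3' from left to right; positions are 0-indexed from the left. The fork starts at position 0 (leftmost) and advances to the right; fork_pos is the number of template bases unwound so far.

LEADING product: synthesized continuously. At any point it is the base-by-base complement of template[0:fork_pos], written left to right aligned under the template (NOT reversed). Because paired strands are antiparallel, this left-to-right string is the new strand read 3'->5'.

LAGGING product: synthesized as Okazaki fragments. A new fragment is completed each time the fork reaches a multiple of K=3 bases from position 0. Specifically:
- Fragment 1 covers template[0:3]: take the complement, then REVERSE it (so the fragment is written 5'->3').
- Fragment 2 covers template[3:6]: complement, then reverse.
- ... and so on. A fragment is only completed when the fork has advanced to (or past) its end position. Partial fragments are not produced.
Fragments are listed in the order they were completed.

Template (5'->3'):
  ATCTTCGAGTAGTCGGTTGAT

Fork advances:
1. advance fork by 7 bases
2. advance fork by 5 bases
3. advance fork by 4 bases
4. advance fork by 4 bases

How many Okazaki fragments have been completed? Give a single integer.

Answer: 6

Derivation:
Step 1: advance 7 -> fork_pos = 0 + 7 = 7. Reached multiple(s) of 3: 3, 6 -> fragments 1-2 completed (2 total).
Step 2: advance 5 -> fork_pos = 7 + 5 = 12. Reached multiple(s) of 3: 9, 12 -> fragments 3-4 completed (4 total).
Step 3: advance 4 -> fork_pos = 12 + 4 = 16. Reached multiple(s) of 3: 15 -> fragment 5 completed (5 total).
Step 4: advance 4 -> fork_pos = 16 + 4 = 20. Reached multiple(s) of 3: 18 -> fragment 6 completed (6 total).
Check: final fork_pos = 20; the multiples of 3 that are <= 20 are 3..18 -> 20 // 3 = 6 completed fragment(s).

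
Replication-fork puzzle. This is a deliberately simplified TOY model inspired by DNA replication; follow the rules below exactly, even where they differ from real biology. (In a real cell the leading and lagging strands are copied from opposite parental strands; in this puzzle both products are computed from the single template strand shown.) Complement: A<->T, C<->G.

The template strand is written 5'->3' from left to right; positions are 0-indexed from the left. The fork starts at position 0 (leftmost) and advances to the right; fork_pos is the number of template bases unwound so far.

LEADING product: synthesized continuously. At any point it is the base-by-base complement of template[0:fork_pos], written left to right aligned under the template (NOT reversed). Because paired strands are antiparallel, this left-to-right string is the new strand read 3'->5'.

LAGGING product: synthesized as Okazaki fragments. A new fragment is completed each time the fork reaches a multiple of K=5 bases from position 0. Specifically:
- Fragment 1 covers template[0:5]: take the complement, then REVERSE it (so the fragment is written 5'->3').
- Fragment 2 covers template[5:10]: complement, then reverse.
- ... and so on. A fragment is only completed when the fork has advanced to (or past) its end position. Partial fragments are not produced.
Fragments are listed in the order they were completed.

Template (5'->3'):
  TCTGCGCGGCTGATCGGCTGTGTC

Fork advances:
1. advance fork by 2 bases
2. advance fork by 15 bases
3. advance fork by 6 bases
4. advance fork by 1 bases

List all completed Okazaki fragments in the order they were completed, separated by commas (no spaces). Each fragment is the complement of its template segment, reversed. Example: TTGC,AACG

Step 1: advance 2 -> fork_pos = 0 + 2 = 2. Next multiple of 5 is 5 (not reached); still 0 fragment(s).
Step 2: advance 15 -> fork_pos = 2 + 15 = 17. Reached multiple(s) of 5: 5, 10, 15 -> fragments 1-3 completed (3 total).
Step 3: advance 6 -> fork_pos = 17 + 6 = 23. Reached multiple(s) of 5: 20 -> fragment 4 completed (4 total).
Step 4: advance 1 -> fork_pos = 23 + 1 = 24. Next multiple of 5 is 25 (not reached); still 4 fragment(s).
Final fork_pos = 24, so 4 fragment(s) are complete. Build each: template segment -> complement -> reverse.
Fragment 1: template[0:5] = TCTGC -> complement AGACG -> reversed GCAGA
Fragment 2: template[5:10] = GCGGC -> complement CGCCG -> reversed GCCGC
Fragment 3: template[10:15] = TGATC -> complement ACTAG -> reversed GATCA
Fragment 4: template[15:20] = GGCTG -> complement CCGAC -> reversed CAGCC

Answer: GCAGA,GCCGC,GATCA,CAGCC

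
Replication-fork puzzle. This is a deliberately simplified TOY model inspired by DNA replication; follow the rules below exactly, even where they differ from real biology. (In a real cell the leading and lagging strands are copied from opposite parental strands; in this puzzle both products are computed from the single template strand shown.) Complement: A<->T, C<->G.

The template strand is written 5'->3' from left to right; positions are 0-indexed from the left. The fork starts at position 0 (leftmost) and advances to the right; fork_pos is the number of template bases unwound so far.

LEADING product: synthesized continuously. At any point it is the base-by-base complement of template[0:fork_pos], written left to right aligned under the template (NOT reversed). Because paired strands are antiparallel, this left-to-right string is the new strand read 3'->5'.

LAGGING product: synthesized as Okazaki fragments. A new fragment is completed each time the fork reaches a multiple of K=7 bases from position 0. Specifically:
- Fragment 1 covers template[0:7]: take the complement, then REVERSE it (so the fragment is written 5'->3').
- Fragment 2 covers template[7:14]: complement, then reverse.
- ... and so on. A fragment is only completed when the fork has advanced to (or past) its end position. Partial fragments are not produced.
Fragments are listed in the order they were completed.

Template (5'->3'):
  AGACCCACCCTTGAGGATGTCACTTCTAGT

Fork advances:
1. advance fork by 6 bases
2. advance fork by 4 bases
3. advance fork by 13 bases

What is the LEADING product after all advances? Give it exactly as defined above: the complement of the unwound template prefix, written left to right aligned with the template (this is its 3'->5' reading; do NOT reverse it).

Step 1: advance 6 -> fork_pos = 0 + 6 = 6.
Step 2: advance 4 -> fork_pos = 6 + 4 = 10.
Step 3: advance 13 -> fork_pos = 10 + 13 = 23.
Unwound prefix: template[0:23] = AGACCCACCCTTGAGGATGTCAC
Complement it base by base (A<->T, C<->G), keeping left-to-right order:
  [0:5] AGACC -> TCTGG
  [5:10] CACCC -> GTGGG
  [10:15] TTGAG -> AACTC
  [15:20] GATGT -> CTACA
  [20:23] CAC -> GTG
Concatenate: TCTGGGTGGGAACTCCTACAGTG (length 23; written aligned with the template, i.e. 3'->5').

Answer: TCTGGGTGGGAACTCCTACAGTG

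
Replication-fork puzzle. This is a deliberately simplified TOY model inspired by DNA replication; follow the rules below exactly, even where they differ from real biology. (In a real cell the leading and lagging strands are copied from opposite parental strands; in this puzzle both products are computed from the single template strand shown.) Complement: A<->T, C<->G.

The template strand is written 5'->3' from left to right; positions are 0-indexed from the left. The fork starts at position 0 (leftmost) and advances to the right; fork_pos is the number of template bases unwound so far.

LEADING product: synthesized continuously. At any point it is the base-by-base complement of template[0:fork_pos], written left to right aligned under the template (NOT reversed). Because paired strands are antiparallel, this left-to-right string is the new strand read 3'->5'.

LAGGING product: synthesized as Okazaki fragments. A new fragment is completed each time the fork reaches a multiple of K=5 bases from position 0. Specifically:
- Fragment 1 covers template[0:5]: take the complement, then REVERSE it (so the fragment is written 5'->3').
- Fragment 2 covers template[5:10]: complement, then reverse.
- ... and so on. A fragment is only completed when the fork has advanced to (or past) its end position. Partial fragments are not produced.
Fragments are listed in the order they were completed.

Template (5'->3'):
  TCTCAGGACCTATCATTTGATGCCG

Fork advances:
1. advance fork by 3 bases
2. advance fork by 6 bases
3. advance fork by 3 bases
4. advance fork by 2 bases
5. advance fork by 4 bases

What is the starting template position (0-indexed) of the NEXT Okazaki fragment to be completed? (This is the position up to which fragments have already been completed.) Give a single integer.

Answer: 15

Derivation:
Step 1: advance 3 -> fork_pos = 0 + 3 = 3. Next multiple of 5 is 5 (not reached); still 0 fragment(s).
Step 2: advance 6 -> fork_pos = 3 + 6 = 9. Reached multiple(s) of 5: 5 -> fragment 1 completed (1 total).
Step 3: advance 3 -> fork_pos = 9 + 3 = 12. Reached multiple(s) of 5: 10 -> fragment 2 completed (2 total).
Step 4: advance 2 -> fork_pos = 12 + 2 = 14. Next multiple of 5 is 15 (not reached); still 2 fragment(s).
Step 5: advance 4 -> fork_pos = 14 + 4 = 18. Reached multiple(s) of 5: 15 -> fragment 3 completed (3 total).
3 fragment(s) completed, covering template[0:15] (3 x 5 = 15). The next fragment, fragment 4, covers template[15:20], so it starts at position 15.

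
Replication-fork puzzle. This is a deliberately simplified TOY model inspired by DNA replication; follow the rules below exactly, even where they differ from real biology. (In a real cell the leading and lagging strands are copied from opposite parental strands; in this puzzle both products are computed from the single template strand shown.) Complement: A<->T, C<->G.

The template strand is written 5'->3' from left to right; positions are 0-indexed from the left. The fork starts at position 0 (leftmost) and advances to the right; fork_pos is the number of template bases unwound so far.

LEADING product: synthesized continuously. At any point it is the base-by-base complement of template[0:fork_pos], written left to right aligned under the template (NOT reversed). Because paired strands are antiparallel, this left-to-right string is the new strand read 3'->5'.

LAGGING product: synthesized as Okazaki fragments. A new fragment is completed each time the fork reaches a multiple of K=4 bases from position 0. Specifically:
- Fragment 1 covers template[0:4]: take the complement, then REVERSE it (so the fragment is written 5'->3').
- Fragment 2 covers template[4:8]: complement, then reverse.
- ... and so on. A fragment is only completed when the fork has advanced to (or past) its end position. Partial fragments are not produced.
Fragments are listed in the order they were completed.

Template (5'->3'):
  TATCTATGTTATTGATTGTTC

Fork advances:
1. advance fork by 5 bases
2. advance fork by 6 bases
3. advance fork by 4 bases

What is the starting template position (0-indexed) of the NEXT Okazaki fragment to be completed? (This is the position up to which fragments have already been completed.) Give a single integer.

Step 1: advance 5 -> fork_pos = 0 + 5 = 5. Reached multiple(s) of 4: 4 -> fragment 1 completed (1 total).
Step 2: advance 6 -> fork_pos = 5 + 6 = 11. Reached multiple(s) of 4: 8 -> fragment 2 completed (2 total).
Step 3: advance 4 -> fork_pos = 11 + 4 = 15. Reached multiple(s) of 4: 12 -> fragment 3 completed (3 total).
3 fragment(s) completed, covering template[0:12] (3 x 4 = 12). The next fragment, fragment 4, covers template[12:16], so it starts at position 12.

Answer: 12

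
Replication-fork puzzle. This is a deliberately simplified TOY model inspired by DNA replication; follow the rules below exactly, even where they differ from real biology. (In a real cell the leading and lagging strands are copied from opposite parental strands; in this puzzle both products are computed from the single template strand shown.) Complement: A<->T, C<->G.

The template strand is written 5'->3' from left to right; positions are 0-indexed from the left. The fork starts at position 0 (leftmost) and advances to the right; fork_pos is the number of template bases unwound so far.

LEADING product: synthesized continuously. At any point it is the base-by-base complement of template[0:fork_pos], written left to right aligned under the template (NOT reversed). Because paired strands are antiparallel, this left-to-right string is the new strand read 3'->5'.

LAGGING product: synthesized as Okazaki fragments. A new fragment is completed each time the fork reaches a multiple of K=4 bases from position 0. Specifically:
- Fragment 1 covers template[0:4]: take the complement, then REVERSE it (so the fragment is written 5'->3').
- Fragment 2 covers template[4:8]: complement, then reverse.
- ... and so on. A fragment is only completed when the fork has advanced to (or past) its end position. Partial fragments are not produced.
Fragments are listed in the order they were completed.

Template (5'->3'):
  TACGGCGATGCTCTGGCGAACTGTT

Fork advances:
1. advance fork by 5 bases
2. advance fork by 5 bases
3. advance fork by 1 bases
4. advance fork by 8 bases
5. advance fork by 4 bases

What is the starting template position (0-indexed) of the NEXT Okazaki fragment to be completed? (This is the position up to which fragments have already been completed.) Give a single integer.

Answer: 20

Derivation:
Step 1: advance 5 -> fork_pos = 0 + 5 = 5. Reached multiple(s) of 4: 4 -> fragment 1 completed (1 total).
Step 2: advance 5 -> fork_pos = 5 + 5 = 10. Reached multiple(s) of 4: 8 -> fragment 2 completed (2 total).
Step 3: advance 1 -> fork_pos = 10 + 1 = 11. Next multiple of 4 is 12 (not reached); still 2 fragment(s).
Step 4: advance 8 -> fork_pos = 11 + 8 = 19. Reached multiple(s) of 4: 12, 16 -> fragments 3-4 completed (4 total).
Step 5: advance 4 -> fork_pos = 19 + 4 = 23. Reached multiple(s) of 4: 20 -> fragment 5 completed (5 total).
5 fragment(s) completed, covering template[0:20] (5 x 4 = 20). The next fragment, fragment 6, covers template[20:24], so it starts at position 20.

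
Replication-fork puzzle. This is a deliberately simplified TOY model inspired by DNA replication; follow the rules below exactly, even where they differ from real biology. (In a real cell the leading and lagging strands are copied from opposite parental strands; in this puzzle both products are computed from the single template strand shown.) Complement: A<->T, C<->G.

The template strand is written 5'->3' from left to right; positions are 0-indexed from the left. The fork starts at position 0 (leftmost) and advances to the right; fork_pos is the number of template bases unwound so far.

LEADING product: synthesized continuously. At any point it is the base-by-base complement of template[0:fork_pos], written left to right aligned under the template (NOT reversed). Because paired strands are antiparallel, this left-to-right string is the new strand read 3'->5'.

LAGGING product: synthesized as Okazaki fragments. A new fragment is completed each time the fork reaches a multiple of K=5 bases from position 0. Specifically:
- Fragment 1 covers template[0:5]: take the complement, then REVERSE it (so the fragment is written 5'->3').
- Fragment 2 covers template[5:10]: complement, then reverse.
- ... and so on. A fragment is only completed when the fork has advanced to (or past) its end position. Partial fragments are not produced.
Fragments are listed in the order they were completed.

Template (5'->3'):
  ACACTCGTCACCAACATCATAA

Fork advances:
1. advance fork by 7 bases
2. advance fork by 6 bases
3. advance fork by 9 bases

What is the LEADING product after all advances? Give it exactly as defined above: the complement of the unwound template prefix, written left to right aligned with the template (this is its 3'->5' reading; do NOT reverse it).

Answer: TGTGAGCAGTGGTTGTAGTATT

Derivation:
Step 1: advance 7 -> fork_pos = 0 + 7 = 7.
Step 2: advance 6 -> fork_pos = 7 + 6 = 13.
Step 3: advance 9 -> fork_pos = 13 + 9 = 22.
Unwound prefix: template[0:22] = ACACTCGTCACCAACATCATAA
Complement it base by base (A<->T, C<->G), keeping left-to-right order:
  [0:5] ACACT -> TGTGA
  [5:10] CGTCA -> GCAGT
  [10:15] CCAAC -> GGTTG
  [15:20] ATCAT -> TAGTA
  [20:22] AA -> TT
Concatenate: TGTGAGCAGTGGTTGTAGTATT (length 22; written aligned with the template, i.e. 3'->5').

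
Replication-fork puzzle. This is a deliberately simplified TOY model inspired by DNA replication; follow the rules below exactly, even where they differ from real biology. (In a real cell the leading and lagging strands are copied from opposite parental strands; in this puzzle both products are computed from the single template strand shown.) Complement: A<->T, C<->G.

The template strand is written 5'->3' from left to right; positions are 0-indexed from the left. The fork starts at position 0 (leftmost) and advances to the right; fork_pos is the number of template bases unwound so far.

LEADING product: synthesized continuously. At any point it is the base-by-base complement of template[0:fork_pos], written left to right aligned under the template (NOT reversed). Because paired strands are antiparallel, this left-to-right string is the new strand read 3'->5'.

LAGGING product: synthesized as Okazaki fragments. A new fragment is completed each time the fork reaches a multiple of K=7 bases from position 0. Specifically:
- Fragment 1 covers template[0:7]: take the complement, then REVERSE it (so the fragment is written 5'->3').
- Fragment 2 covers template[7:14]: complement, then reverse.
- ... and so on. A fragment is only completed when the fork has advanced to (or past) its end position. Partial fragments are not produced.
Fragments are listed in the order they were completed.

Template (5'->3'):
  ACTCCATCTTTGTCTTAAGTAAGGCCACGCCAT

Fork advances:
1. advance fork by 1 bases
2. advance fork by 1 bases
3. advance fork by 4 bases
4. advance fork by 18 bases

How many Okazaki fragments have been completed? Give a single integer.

Step 1: advance 1 -> fork_pos = 0 + 1 = 1. Next multiple of 7 is 7 (not reached); still 0 fragment(s).
Step 2: advance 1 -> fork_pos = 1 + 1 = 2. Next multiple of 7 is 7 (not reached); still 0 fragment(s).
Step 3: advance 4 -> fork_pos = 2 + 4 = 6. Next multiple of 7 is 7 (not reached); still 0 fragment(s).
Step 4: advance 18 -> fork_pos = 6 + 18 = 24. Reached multiple(s) of 7: 7, 14, 21 -> fragments 1-3 completed (3 total).
Check: final fork_pos = 24; the multiples of 7 that are <= 24 are 7..21 -> 24 // 7 = 3 completed fragment(s).

Answer: 3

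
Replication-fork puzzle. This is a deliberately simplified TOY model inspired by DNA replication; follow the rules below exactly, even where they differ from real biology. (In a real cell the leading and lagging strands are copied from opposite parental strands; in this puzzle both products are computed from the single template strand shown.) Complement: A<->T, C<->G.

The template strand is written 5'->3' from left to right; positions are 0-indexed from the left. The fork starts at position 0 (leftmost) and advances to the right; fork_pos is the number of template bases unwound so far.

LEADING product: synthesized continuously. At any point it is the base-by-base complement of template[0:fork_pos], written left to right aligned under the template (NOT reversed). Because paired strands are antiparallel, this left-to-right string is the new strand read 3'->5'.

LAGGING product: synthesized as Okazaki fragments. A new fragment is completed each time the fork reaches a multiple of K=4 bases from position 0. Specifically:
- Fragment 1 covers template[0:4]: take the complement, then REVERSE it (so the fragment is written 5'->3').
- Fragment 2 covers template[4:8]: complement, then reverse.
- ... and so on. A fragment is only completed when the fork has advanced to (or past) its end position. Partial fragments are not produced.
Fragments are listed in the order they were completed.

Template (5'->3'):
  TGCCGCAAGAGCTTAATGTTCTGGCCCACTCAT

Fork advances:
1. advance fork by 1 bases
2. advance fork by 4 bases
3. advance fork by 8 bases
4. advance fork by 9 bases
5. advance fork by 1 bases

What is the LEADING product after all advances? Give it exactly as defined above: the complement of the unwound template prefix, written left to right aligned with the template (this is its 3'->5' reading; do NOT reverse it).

Step 1: advance 1 -> fork_pos = 0 + 1 = 1.
Step 2: advance 4 -> fork_pos = 1 + 4 = 5.
Step 3: advance 8 -> fork_pos = 5 + 8 = 13.
Step 4: advance 9 -> fork_pos = 13 + 9 = 22.
Step 5: advance 1 -> fork_pos = 22 + 1 = 23.
Unwound prefix: template[0:23] = TGCCGCAAGAGCTTAATGTTCTG
Complement it base by base (A<->T, C<->G), keeping left-to-right order:
  [0:5] TGCCG -> ACGGC
  [5:10] CAAGA -> GTTCT
  [10:15] GCTTA -> CGAAT
  [15:20] ATGTT -> TACAA
  [20:23] CTG -> GAC
Concatenate: ACGGCGTTCTCGAATTACAAGAC (length 23; written aligned with the template, i.e. 3'->5').

Answer: ACGGCGTTCTCGAATTACAAGAC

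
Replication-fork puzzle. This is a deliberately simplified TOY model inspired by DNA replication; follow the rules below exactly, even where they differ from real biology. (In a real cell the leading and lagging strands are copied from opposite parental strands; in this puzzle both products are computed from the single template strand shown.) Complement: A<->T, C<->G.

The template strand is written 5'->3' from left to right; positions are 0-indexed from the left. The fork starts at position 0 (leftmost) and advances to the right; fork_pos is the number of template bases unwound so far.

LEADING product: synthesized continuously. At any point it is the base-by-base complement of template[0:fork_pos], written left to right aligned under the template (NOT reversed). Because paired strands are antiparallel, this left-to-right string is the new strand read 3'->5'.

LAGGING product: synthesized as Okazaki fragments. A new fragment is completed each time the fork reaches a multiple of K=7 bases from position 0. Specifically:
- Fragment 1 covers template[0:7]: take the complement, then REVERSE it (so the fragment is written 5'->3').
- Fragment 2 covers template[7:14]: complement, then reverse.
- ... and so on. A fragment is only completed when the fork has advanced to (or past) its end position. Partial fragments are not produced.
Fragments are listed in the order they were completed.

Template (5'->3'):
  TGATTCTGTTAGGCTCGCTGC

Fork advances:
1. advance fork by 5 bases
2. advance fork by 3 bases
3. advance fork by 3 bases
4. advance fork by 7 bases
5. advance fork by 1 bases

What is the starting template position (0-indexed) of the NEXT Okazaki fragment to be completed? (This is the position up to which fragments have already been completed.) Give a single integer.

Step 1: advance 5 -> fork_pos = 0 + 5 = 5. Next multiple of 7 is 7 (not reached); still 0 fragment(s).
Step 2: advance 3 -> fork_pos = 5 + 3 = 8. Reached multiple(s) of 7: 7 -> fragment 1 completed (1 total).
Step 3: advance 3 -> fork_pos = 8 + 3 = 11. Next multiple of 7 is 14 (not reached); still 1 fragment(s).
Step 4: advance 7 -> fork_pos = 11 + 7 = 18. Reached multiple(s) of 7: 14 -> fragment 2 completed (2 total).
Step 5: advance 1 -> fork_pos = 18 + 1 = 19. Next multiple of 7 is 21 (not reached); still 2 fragment(s).
2 fragment(s) completed, covering template[0:14] (2 x 7 = 14). The next fragment, fragment 3, covers template[14:21], so it starts at position 14.

Answer: 14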